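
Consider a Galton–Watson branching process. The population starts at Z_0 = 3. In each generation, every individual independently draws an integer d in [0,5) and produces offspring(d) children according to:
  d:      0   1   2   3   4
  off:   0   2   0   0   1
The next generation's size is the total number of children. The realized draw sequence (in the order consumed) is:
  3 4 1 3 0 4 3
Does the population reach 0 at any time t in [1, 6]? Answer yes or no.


yes

gen 0: Z_0=3, draws=[3, 4, 1], offspring=[0, 1, 2], Z_1=3
gen 1: Z_1=3, draws=[3, 0, 4], offspring=[0, 0, 1], Z_2=1
gen 2: Z_2=1, draws=[3], offspring=[0], Z_3=0
gen 3: Z_3=0, draws=[], offspring=[], Z_4=0
gen 4: Z_4=0, draws=[], offspring=[], Z_5=0
gen 5: Z_5=0, draws=[], offspring=[], Z_6=0


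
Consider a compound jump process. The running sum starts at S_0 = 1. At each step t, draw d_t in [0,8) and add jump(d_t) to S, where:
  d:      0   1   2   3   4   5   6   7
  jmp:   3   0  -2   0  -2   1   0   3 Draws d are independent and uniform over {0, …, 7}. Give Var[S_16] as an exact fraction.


Outcome values over d=0..7: [3, 0, -2, 0, -2, 1, 0, 3]
Σy = 3, Σy² = 27, M = 8
μ = 3/8 = 3/8,  σ² = 27/8 − (3/8)² = 207/64
Independent increments: Var[S_16] = 16·σ² = 16·(207/64) = 207/4

207/4


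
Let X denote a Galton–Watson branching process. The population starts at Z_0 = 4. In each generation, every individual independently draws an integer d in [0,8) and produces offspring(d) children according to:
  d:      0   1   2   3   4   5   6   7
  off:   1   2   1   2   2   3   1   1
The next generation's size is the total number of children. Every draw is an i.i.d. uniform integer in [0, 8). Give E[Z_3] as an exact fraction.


Outcome values over d=0..7: [1, 2, 1, 2, 2, 3, 1, 1]
Σy = 13, Σy² = 25, M = 8
μ = 13/8 = 13/8,  σ² = 25/8 − (13/8)² = 31/64
E[Z_0] = 4
E[Z_1] = 13/8·E[Z_0] = 13/2
E[Z_2] = 13/8·E[Z_1] = 169/16
E[Z_3] = 13/8·E[Z_2] = 2197/128

2197/128


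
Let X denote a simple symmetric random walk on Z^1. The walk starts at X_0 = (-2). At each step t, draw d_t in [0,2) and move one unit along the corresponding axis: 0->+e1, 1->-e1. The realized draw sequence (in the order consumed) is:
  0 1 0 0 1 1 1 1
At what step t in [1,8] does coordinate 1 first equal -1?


t=0: X=(-2), d=0 → +e1, X_1=(-1)
t=1: X=(-1), d=1 → -e1, X_2=(-2)
t=2: X=(-2), d=0 → +e1, X_3=(-1)
t=3: X=(-1), d=0 → +e1, X_4=(0)
t=4: X=(0), d=1 → -e1, X_5=(-1)
t=5: X=(-1), d=1 → -e1, X_6=(-2)
t=6: X=(-2), d=1 → -e1, X_7=(-3)
t=7: X=(-3), d=1 → -e1, X_8=(-4)

1


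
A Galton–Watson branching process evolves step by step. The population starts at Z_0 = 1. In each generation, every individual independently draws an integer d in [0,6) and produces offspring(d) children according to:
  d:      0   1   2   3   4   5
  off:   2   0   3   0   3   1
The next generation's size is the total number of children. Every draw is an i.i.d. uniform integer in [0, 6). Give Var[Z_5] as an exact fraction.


108243/1024

Outcome values over d=0..5: [2, 0, 3, 0, 3, 1]
Σy = 9, Σy² = 23, M = 6
μ = 9/6 = 3/2,  σ² = 23/6 − (3/2)² = 19/12
V_0 = 0, E_0 = 1
V_1 = 19/12·E_0 + (3/2)²·V_0 = 19/12;  E_1 = 3/2
V_2 = 19/12·E_1 + (3/2)²·V_1 = 95/16;  E_2 = 9/4
V_3 = 19/12·E_2 + (3/2)²·V_2 = 1083/64;  E_3 = 27/8
V_4 = 19/12·E_3 + (3/2)²·V_3 = 11115/256;  E_4 = 81/16
V_5 = 19/12·E_4 + (3/2)²·V_4 = 108243/1024;  E_5 = 243/32


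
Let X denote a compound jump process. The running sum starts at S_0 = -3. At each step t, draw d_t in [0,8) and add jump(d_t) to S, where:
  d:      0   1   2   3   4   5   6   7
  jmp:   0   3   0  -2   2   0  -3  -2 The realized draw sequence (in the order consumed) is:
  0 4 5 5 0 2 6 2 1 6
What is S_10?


t=0: S=-3, d=0, jump=0, S_1=-3
t=1: S=-3, d=4, jump=2, S_2=-1
t=2: S=-1, d=5, jump=0, S_3=-1
t=3: S=-1, d=5, jump=0, S_4=-1
t=4: S=-1, d=0, jump=0, S_5=-1
t=5: S=-1, d=2, jump=0, S_6=-1
t=6: S=-1, d=6, jump=-3, S_7=-4
t=7: S=-4, d=2, jump=0, S_8=-4
t=8: S=-4, d=1, jump=3, S_9=-1
t=9: S=-1, d=6, jump=-3, S_10=-4

-4


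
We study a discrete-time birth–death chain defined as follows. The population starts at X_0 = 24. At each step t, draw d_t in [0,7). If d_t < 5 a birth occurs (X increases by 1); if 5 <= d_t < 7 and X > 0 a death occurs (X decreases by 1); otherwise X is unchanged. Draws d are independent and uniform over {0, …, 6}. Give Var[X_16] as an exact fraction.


X can drop by at most 1 per step and X_0 = 24 > T = 16, so X_t >= 24 − t >= 8 > 0 for every t <= 16: the floor at 0 (the 'and X > 0' condition) never binds. Hence X_16 = X_0 + Σ_{t<16} Y_t with i.i.d. increments Y_t = y(d_t) ∈ {+1, −1, 0}.
Outcome values over d=0..6: [1, 1, 1, 1, 1, -1, -1]
Σy = 3, Σy² = 7, M = 7
μ = 3/7 = 3/7,  σ² = 7/7 − (3/7)² = 40/49
Independent increments: Var[X_16] = 16·σ² = 16·(40/49) = 640/49

640/49


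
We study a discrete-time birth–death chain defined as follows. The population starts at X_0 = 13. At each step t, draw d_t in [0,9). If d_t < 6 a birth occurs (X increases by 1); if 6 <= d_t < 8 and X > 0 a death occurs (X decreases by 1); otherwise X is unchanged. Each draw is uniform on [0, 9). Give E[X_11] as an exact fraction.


161/9

X can drop by at most 1 per step and X_0 = 13 > T = 11, so X_t >= 13 − t >= 2 > 0 for every t <= 11: the floor at 0 (the 'and X > 0' condition) never binds. Hence X_11 = X_0 + Σ_{t<11} Y_t with i.i.d. increments Y_t = y(d_t) ∈ {+1, −1, 0}.
Outcome values over d=0..8: [1, 1, 1, 1, 1, 1, -1, -1, 0]
Σy = 4, Σy² = 8, M = 9
μ = 4/9 = 4/9,  σ² = 8/9 − (4/9)² = 56/81
E[X_11] = 13 + 11·(4/9) = 161/9


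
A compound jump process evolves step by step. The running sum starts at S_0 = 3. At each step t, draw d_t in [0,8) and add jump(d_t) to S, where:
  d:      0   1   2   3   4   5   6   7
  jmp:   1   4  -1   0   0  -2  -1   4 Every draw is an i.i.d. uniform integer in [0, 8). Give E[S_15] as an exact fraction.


99/8

Outcome values over d=0..7: [1, 4, -1, 0, 0, -2, -1, 4]
Σy = 5, Σy² = 39, M = 8
μ = 5/8 = 5/8,  σ² = 39/8 − (5/8)² = 287/64
E[S_15] = 3 + 15·(5/8) = 99/8


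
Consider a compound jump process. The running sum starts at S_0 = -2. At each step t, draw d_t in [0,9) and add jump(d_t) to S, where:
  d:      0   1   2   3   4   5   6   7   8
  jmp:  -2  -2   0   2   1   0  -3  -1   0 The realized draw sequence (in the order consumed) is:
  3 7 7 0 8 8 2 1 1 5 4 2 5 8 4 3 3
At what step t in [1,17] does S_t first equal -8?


9

t=0: S=-2, d=3, jump=2, S_1=0
t=1: S=0, d=7, jump=-1, S_2=-1
t=2: S=-1, d=7, jump=-1, S_3=-2
t=3: S=-2, d=0, jump=-2, S_4=-4
t=4: S=-4, d=8, jump=0, S_5=-4
t=5: S=-4, d=8, jump=0, S_6=-4
t=6: S=-4, d=2, jump=0, S_7=-4
t=7: S=-4, d=1, jump=-2, S_8=-6
t=8: S=-6, d=1, jump=-2, S_9=-8
t=9: S=-8, d=5, jump=0, S_10=-8
t=10: S=-8, d=4, jump=1, S_11=-7
t=11: S=-7, d=2, jump=0, S_12=-7
t=12: S=-7, d=5, jump=0, S_13=-7
t=13: S=-7, d=8, jump=0, S_14=-7
t=14: S=-7, d=4, jump=1, S_15=-6
t=15: S=-6, d=3, jump=2, S_16=-4
t=16: S=-4, d=3, jump=2, S_17=-2


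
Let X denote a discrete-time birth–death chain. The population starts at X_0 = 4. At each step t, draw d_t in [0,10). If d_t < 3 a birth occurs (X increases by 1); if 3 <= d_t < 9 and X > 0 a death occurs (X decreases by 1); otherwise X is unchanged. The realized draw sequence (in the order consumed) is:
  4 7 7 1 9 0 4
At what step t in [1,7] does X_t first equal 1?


t=0: X=4, d=4 → death, X_1=3
t=1: X=3, d=7 → death, X_2=2
t=2: X=2, d=7 → death, X_3=1
t=3: X=1, d=1 → birth, X_4=2
t=4: X=2, d=9 → hold, X_5=2
t=5: X=2, d=0 → birth, X_6=3
t=6: X=3, d=4 → death, X_7=2

3


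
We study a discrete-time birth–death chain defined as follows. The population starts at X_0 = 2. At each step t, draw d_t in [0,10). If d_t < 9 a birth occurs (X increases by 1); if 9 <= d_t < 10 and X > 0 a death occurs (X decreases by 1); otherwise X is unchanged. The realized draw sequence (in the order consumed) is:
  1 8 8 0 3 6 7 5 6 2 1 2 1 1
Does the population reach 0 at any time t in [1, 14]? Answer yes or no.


t=0: X=2, d=1 → birth, X_1=3
t=1: X=3, d=8 → birth, X_2=4
t=2: X=4, d=8 → birth, X_3=5
t=3: X=5, d=0 → birth, X_4=6
t=4: X=6, d=3 → birth, X_5=7
t=5: X=7, d=6 → birth, X_6=8
t=6: X=8, d=7 → birth, X_7=9
t=7: X=9, d=5 → birth, X_8=10
t=8: X=10, d=6 → birth, X_9=11
t=9: X=11, d=2 → birth, X_10=12
t=10: X=12, d=1 → birth, X_11=13
t=11: X=13, d=2 → birth, X_12=14
t=12: X=14, d=1 → birth, X_13=15
t=13: X=15, d=1 → birth, X_14=16

no


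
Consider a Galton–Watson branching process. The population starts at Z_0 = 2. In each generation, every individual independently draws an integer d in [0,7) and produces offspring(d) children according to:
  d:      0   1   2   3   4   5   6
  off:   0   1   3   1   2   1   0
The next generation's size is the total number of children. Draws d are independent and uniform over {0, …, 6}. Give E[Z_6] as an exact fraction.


Outcome values over d=0..6: [0, 1, 3, 1, 2, 1, 0]
Σy = 8, Σy² = 16, M = 7
μ = 8/7 = 8/7,  σ² = 16/7 − (8/7)² = 48/49
E[Z_0] = 2
E[Z_1] = 8/7·E[Z_0] = 16/7
E[Z_2] = 8/7·E[Z_1] = 128/49
E[Z_3] = 8/7·E[Z_2] = 1024/343
E[Z_4] = 8/7·E[Z_3] = 8192/2401
E[Z_5] = 8/7·E[Z_4] = 65536/16807
E[Z_6] = 8/7·E[Z_5] = 524288/117649

524288/117649


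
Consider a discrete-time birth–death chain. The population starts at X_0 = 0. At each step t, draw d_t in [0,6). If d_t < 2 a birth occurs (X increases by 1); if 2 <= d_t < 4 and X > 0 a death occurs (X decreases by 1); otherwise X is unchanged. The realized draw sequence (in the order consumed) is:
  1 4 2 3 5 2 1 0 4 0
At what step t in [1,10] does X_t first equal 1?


1

t=0: X=0, d=1 → birth, X_1=1
t=1: X=1, d=4 → hold, X_2=1
t=2: X=1, d=2 → death, X_3=0
t=3: X=0, d=3 → hold, X_4=0
t=4: X=0, d=5 → hold, X_5=0
t=5: X=0, d=2 → hold, X_6=0
t=6: X=0, d=1 → birth, X_7=1
t=7: X=1, d=0 → birth, X_8=2
t=8: X=2, d=4 → hold, X_9=2
t=9: X=2, d=0 → birth, X_10=3


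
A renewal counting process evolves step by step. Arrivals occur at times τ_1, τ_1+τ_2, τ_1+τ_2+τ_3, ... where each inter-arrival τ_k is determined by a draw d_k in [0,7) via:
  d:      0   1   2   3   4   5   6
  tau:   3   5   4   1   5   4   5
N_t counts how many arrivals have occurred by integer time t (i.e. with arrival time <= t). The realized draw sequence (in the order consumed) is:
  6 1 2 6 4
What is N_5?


draw d_1=6: τ_1=5, arrival time A_1=5
draw d_2=1: τ_2=5, arrival time A_2=10
draw d_3=2: τ_3=4, arrival time A_3=14
draw d_4=6: τ_4=5, arrival time A_4=19
draw d_5=4: τ_5=5, arrival time A_5=24
N_t over t=0..5: 0:0 1:0 2:0 3:0 4:0 5:1

1


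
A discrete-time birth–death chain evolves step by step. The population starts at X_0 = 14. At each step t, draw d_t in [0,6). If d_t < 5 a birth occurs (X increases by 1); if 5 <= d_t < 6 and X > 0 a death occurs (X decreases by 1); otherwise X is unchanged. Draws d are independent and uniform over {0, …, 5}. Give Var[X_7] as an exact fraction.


35/9

X can drop by at most 1 per step and X_0 = 14 > T = 7, so X_t >= 14 − t >= 7 > 0 for every t <= 7: the floor at 0 (the 'and X > 0' condition) never binds. Hence X_7 = X_0 + Σ_{t<7} Y_t with i.i.d. increments Y_t = y(d_t) ∈ {+1, −1, 0}.
Outcome values over d=0..5: [1, 1, 1, 1, 1, -1]
Σy = 4, Σy² = 6, M = 6
μ = 4/6 = 2/3,  σ² = 6/6 − (2/3)² = 5/9
Independent increments: Var[X_7] = 7·σ² = 7·(5/9) = 35/9


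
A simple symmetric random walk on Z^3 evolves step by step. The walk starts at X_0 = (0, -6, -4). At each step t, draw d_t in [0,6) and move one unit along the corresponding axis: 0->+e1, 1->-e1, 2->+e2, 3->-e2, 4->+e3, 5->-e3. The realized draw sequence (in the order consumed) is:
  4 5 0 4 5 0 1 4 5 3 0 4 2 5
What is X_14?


(2, -6, -4)

t=0: X=(0, -6, -4), d=4 → +e3, X_1=(0, -6, -3)
t=1: X=(0, -6, -3), d=5 → -e3, X_2=(0, -6, -4)
t=2: X=(0, -6, -4), d=0 → +e1, X_3=(1, -6, -4)
t=3: X=(1, -6, -4), d=4 → +e3, X_4=(1, -6, -3)
t=4: X=(1, -6, -3), d=5 → -e3, X_5=(1, -6, -4)
t=5: X=(1, -6, -4), d=0 → +e1, X_6=(2, -6, -4)
t=6: X=(2, -6, -4), d=1 → -e1, X_7=(1, -6, -4)
t=7: X=(1, -6, -4), d=4 → +e3, X_8=(1, -6, -3)
t=8: X=(1, -6, -3), d=5 → -e3, X_9=(1, -6, -4)
t=9: X=(1, -6, -4), d=3 → -e2, X_10=(1, -7, -4)
t=10: X=(1, -7, -4), d=0 → +e1, X_11=(2, -7, -4)
t=11: X=(2, -7, -4), d=4 → +e3, X_12=(2, -7, -3)
t=12: X=(2, -7, -3), d=2 → +e2, X_13=(2, -6, -3)
t=13: X=(2, -6, -3), d=5 → -e3, X_14=(2, -6, -4)


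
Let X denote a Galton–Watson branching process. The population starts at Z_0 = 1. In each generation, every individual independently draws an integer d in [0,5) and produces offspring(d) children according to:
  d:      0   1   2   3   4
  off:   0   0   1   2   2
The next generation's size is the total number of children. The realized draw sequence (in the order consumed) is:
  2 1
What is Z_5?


0

gen 0: Z_0=1, draws=[2], offspring=[1], Z_1=1
gen 1: Z_1=1, draws=[1], offspring=[0], Z_2=0
gen 2: Z_2=0, draws=[], offspring=[], Z_3=0
gen 3: Z_3=0, draws=[], offspring=[], Z_4=0
gen 4: Z_4=0, draws=[], offspring=[], Z_5=0


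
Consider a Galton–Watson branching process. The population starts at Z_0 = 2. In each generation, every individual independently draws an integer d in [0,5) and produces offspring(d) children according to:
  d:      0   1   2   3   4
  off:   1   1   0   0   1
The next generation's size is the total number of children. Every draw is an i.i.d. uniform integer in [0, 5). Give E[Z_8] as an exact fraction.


Outcome values over d=0..4: [1, 1, 0, 0, 1]
Σy = 3, Σy² = 3, M = 5
μ = 3/5 = 3/5,  σ² = 3/5 − (3/5)² = 6/25
E[Z_0] = 2
E[Z_1] = 3/5·E[Z_0] = 6/5
E[Z_2] = 3/5·E[Z_1] = 18/25
E[Z_3] = 3/5·E[Z_2] = 54/125
E[Z_4] = 3/5·E[Z_3] = 162/625
E[Z_5] = 3/5·E[Z_4] = 486/3125
E[Z_6] = 3/5·E[Z_5] = 1458/15625
E[Z_7] = 3/5·E[Z_6] = 4374/78125
E[Z_8] = 3/5·E[Z_7] = 13122/390625

13122/390625


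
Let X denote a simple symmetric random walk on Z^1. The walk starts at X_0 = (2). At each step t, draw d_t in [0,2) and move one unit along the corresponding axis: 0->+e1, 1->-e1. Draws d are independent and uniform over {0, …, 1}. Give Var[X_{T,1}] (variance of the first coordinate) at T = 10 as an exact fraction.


10

Outcome values over d=0..1: [1, -1]
Σy = 0, Σy² = 2, M = 2
μ = 0/2 = 0,  σ² = 2/2 − (0)² = 1
Independent increments: Var[X_10] = 10·σ² = 10·(1) = 10


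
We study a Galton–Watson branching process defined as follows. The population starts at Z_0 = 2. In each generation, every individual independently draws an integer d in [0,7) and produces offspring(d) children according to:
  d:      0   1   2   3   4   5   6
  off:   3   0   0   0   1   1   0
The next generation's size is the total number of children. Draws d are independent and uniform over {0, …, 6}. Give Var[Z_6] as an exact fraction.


Outcome values over d=0..6: [3, 0, 0, 0, 1, 1, 0]
Σy = 5, Σy² = 11, M = 7
μ = 5/7 = 5/7,  σ² = 11/7 − (5/7)² = 52/49
V_0 = 0, E_0 = 2
V_1 = 52/49·E_0 + (5/7)²·V_0 = 104/49;  E_1 = 10/7
V_2 = 52/49·E_1 + (5/7)²·V_1 = 6240/2401;  E_2 = 50/49
V_3 = 52/49·E_2 + (5/7)²·V_2 = 283400/117649;  E_3 = 250/343
V_4 = 52/49·E_3 + (5/7)²·V_3 = 11544000/5764801;  E_4 = 1250/2401
V_5 = 52/49·E_4 + (5/7)²·V_4 = 444665000/282475249;  E_5 = 6250/16807
V_6 = 52/49·E_5 + (5/7)²·V_5 = 16578900000/13841287201;  E_6 = 31250/117649

16578900000/13841287201


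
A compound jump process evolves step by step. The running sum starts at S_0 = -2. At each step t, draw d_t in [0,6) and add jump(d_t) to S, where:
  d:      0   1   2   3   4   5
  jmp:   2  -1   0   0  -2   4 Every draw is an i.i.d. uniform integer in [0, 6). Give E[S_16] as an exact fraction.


Outcome values over d=0..5: [2, -1, 0, 0, -2, 4]
Σy = 3, Σy² = 25, M = 6
μ = 3/6 = 1/2,  σ² = 25/6 − (1/2)² = 47/12
E[S_16] = -2 + 16·(1/2) = 6

6


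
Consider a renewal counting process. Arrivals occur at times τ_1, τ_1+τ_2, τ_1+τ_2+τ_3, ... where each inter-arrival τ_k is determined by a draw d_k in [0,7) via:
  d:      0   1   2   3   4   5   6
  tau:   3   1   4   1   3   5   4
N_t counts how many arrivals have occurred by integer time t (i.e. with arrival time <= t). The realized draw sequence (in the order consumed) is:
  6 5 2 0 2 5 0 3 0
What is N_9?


2

draw d_1=6: τ_1=4, arrival time A_1=4
draw d_2=5: τ_2=5, arrival time A_2=9
draw d_3=2: τ_3=4, arrival time A_3=13
draw d_4=0: τ_4=3, arrival time A_4=16
draw d_5=2: τ_5=4, arrival time A_5=20
draw d_6=5: τ_6=5, arrival time A_6=25
draw d_7=0: τ_7=3, arrival time A_7=28
draw d_8=3: τ_8=1, arrival time A_8=29
draw d_9=0: τ_9=3, arrival time A_9=32
N_t over t=0..9: 0:0 1:0 2:0 3:0 4:1 5:1 6:1 7:1 8:1 9:2


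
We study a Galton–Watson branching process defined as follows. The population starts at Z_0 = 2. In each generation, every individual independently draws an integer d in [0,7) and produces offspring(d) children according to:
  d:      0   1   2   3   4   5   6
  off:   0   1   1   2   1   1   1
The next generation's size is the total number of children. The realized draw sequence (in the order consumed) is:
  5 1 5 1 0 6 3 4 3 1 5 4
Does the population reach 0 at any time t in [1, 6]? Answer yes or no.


no

gen 0: Z_0=2, draws=[5, 1], offspring=[1, 1], Z_1=2
gen 1: Z_1=2, draws=[5, 1], offspring=[1, 1], Z_2=2
gen 2: Z_2=2, draws=[0, 6], offspring=[0, 1], Z_3=1
gen 3: Z_3=1, draws=[3], offspring=[2], Z_4=2
gen 4: Z_4=2, draws=[4, 3], offspring=[1, 2], Z_5=3
gen 5: Z_5=3, draws=[1, 5, 4], offspring=[1, 1, 1], Z_6=3


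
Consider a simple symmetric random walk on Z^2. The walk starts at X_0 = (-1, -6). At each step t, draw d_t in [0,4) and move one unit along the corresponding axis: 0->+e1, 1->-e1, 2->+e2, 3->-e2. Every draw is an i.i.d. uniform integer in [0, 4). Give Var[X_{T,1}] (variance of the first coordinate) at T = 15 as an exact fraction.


15/2

Outcome values over d=0..3: [1, -1, 0, 0]
Σy = 0, Σy² = 2, M = 4
μ = 0/4 = 0,  σ² = 2/4 − (0)² = 1/2
Independent increments: Var[X_15] = 15·σ² = 15·(1/2) = 15/2


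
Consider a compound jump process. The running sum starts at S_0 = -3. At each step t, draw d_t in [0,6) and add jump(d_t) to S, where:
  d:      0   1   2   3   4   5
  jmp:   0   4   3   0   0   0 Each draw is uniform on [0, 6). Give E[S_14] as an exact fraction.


Outcome values over d=0..5: [0, 4, 3, 0, 0, 0]
Σy = 7, Σy² = 25, M = 6
μ = 7/6 = 7/6,  σ² = 25/6 − (7/6)² = 101/36
E[S_14] = -3 + 14·(7/6) = 40/3

40/3


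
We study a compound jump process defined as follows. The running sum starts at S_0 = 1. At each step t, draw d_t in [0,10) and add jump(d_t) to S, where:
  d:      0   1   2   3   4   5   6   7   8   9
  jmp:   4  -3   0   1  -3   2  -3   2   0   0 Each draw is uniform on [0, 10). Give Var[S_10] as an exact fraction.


52

Outcome values over d=0..9: [4, -3, 0, 1, -3, 2, -3, 2, 0, 0]
Σy = 0, Σy² = 52, M = 10
μ = 0/10 = 0,  σ² = 52/10 − (0)² = 26/5
Independent increments: Var[S_10] = 10·σ² = 10·(26/5) = 52


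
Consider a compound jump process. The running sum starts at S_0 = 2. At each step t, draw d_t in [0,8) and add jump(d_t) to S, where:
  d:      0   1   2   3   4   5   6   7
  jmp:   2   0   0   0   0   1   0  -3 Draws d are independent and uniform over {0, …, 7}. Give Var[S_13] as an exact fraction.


91/4

Outcome values over d=0..7: [2, 0, 0, 0, 0, 1, 0, -3]
Σy = 0, Σy² = 14, M = 8
μ = 0/8 = 0,  σ² = 14/8 − (0)² = 7/4
Independent increments: Var[S_13] = 13·σ² = 13·(7/4) = 91/4


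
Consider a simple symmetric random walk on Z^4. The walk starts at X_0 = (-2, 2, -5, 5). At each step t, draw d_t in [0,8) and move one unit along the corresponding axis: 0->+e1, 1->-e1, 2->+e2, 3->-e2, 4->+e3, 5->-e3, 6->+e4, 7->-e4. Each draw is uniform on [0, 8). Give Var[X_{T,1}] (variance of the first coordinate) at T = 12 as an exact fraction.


3

Outcome values over d=0..7: [1, -1, 0, 0, 0, 0, 0, 0]
Σy = 0, Σy² = 2, M = 8
μ = 0/8 = 0,  σ² = 2/8 − (0)² = 1/4
Independent increments: Var[X_12] = 12·σ² = 12·(1/4) = 3


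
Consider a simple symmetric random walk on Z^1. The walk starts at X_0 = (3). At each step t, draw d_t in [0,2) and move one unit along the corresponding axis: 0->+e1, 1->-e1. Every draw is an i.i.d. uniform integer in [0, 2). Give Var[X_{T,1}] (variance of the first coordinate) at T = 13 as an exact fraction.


Outcome values over d=0..1: [1, -1]
Σy = 0, Σy² = 2, M = 2
μ = 0/2 = 0,  σ² = 2/2 − (0)² = 1
Independent increments: Var[X_13] = 13·σ² = 13·(1) = 13

13


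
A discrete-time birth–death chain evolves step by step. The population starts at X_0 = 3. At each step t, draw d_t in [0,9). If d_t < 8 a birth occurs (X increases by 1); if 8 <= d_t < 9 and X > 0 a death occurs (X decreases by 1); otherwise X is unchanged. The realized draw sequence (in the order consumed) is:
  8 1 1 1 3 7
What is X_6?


t=0: X=3, d=8 → death, X_1=2
t=1: X=2, d=1 → birth, X_2=3
t=2: X=3, d=1 → birth, X_3=4
t=3: X=4, d=1 → birth, X_4=5
t=4: X=5, d=3 → birth, X_5=6
t=5: X=6, d=7 → birth, X_6=7

7


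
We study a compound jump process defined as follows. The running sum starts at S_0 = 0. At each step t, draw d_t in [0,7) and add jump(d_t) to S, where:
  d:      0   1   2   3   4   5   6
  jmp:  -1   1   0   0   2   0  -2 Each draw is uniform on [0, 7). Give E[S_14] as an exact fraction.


Outcome values over d=0..6: [-1, 1, 0, 0, 2, 0, -2]
Σy = 0, Σy² = 10, M = 7
μ = 0/7 = 0,  σ² = 10/7 − (0)² = 10/7
E[S_14] = 0 + 14·(0) = 0

0


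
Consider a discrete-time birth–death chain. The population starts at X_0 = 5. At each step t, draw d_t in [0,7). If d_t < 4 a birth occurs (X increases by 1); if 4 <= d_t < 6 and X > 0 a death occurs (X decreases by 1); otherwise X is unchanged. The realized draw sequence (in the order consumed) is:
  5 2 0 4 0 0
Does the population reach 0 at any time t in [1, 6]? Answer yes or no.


no

t=0: X=5, d=5 → death, X_1=4
t=1: X=4, d=2 → birth, X_2=5
t=2: X=5, d=0 → birth, X_3=6
t=3: X=6, d=4 → death, X_4=5
t=4: X=5, d=0 → birth, X_5=6
t=5: X=6, d=0 → birth, X_6=7


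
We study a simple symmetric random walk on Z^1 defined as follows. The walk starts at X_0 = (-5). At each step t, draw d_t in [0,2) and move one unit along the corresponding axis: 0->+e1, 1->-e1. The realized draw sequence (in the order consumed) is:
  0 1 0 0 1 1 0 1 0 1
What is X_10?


t=0: X=(-5), d=0 → +e1, X_1=(-4)
t=1: X=(-4), d=1 → -e1, X_2=(-5)
t=2: X=(-5), d=0 → +e1, X_3=(-4)
t=3: X=(-4), d=0 → +e1, X_4=(-3)
t=4: X=(-3), d=1 → -e1, X_5=(-4)
t=5: X=(-4), d=1 → -e1, X_6=(-5)
t=6: X=(-5), d=0 → +e1, X_7=(-4)
t=7: X=(-4), d=1 → -e1, X_8=(-5)
t=8: X=(-5), d=0 → +e1, X_9=(-4)
t=9: X=(-4), d=1 → -e1, X_10=(-5)

(-5)


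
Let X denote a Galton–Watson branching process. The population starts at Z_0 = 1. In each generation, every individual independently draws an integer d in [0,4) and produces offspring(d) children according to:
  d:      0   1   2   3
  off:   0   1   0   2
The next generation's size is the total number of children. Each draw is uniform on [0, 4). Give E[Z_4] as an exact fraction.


Outcome values over d=0..3: [0, 1, 0, 2]
Σy = 3, Σy² = 5, M = 4
μ = 3/4 = 3/4,  σ² = 5/4 − (3/4)² = 11/16
E[Z_0] = 1
E[Z_1] = 3/4·E[Z_0] = 3/4
E[Z_2] = 3/4·E[Z_1] = 9/16
E[Z_3] = 3/4·E[Z_2] = 27/64
E[Z_4] = 3/4·E[Z_3] = 81/256

81/256


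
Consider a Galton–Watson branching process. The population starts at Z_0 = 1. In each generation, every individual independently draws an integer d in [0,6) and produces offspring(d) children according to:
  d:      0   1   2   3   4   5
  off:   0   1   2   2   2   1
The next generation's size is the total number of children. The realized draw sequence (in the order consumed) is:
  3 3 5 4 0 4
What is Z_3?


4

gen 0: Z_0=1, draws=[3], offspring=[2], Z_1=2
gen 1: Z_1=2, draws=[3, 5], offspring=[2, 1], Z_2=3
gen 2: Z_2=3, draws=[4, 0, 4], offspring=[2, 0, 2], Z_3=4


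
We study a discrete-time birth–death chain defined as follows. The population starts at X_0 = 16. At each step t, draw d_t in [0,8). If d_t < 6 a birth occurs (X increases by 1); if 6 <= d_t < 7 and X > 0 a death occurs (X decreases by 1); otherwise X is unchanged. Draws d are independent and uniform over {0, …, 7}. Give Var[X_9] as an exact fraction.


279/64

X can drop by at most 1 per step and X_0 = 16 > T = 9, so X_t >= 16 − t >= 7 > 0 for every t <= 9: the floor at 0 (the 'and X > 0' condition) never binds. Hence X_9 = X_0 + Σ_{t<9} Y_t with i.i.d. increments Y_t = y(d_t) ∈ {+1, −1, 0}.
Outcome values over d=0..7: [1, 1, 1, 1, 1, 1, -1, 0]
Σy = 5, Σy² = 7, M = 8
μ = 5/8 = 5/8,  σ² = 7/8 − (5/8)² = 31/64
Independent increments: Var[X_9] = 9·σ² = 9·(31/64) = 279/64


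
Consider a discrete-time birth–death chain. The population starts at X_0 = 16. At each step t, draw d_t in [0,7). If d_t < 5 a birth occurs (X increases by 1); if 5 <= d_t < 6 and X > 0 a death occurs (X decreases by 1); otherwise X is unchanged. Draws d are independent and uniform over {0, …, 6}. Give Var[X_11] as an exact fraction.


X can drop by at most 1 per step and X_0 = 16 > T = 11, so X_t >= 16 − t >= 5 > 0 for every t <= 11: the floor at 0 (the 'and X > 0' condition) never binds. Hence X_11 = X_0 + Σ_{t<11} Y_t with i.i.d. increments Y_t = y(d_t) ∈ {+1, −1, 0}.
Outcome values over d=0..6: [1, 1, 1, 1, 1, -1, 0]
Σy = 4, Σy² = 6, M = 7
μ = 4/7 = 4/7,  σ² = 6/7 − (4/7)² = 26/49
Independent increments: Var[X_11] = 11·σ² = 11·(26/49) = 286/49

286/49


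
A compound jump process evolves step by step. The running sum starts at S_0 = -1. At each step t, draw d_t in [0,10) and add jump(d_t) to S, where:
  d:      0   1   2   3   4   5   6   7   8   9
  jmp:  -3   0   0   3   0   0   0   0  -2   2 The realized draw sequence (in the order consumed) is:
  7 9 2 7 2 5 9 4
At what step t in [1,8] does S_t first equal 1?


2

t=0: S=-1, d=7, jump=0, S_1=-1
t=1: S=-1, d=9, jump=2, S_2=1
t=2: S=1, d=2, jump=0, S_3=1
t=3: S=1, d=7, jump=0, S_4=1
t=4: S=1, d=2, jump=0, S_5=1
t=5: S=1, d=5, jump=0, S_6=1
t=6: S=1, d=9, jump=2, S_7=3
t=7: S=3, d=4, jump=0, S_8=3


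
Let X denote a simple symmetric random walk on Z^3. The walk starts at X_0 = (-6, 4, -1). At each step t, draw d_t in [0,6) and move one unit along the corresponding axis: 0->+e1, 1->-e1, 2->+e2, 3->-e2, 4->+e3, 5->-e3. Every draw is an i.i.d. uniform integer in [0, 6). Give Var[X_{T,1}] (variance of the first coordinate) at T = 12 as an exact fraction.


4

Outcome values over d=0..5: [1, -1, 0, 0, 0, 0]
Σy = 0, Σy² = 2, M = 6
μ = 0/6 = 0,  σ² = 2/6 − (0)² = 1/3
Independent increments: Var[X_12] = 12·σ² = 12·(1/3) = 4


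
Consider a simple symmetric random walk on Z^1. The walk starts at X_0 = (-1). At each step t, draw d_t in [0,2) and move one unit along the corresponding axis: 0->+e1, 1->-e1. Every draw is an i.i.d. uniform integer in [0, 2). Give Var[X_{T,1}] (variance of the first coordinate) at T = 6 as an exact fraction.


6

Outcome values over d=0..1: [1, -1]
Σy = 0, Σy² = 2, M = 2
μ = 0/2 = 0,  σ² = 2/2 − (0)² = 1
Independent increments: Var[X_6] = 6·σ² = 6·(1) = 6


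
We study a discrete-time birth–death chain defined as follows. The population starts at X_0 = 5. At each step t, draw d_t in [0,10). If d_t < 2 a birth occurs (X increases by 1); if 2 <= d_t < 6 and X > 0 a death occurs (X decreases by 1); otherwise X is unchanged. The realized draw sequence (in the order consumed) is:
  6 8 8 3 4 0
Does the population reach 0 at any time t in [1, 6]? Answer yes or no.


t=0: X=5, d=6 → hold, X_1=5
t=1: X=5, d=8 → hold, X_2=5
t=2: X=5, d=8 → hold, X_3=5
t=3: X=5, d=3 → death, X_4=4
t=4: X=4, d=4 → death, X_5=3
t=5: X=3, d=0 → birth, X_6=4

no


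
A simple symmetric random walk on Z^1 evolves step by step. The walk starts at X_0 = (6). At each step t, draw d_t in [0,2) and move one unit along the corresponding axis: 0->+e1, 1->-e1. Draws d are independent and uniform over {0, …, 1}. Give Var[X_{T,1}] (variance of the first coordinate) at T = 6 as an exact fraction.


6

Outcome values over d=0..1: [1, -1]
Σy = 0, Σy² = 2, M = 2
μ = 0/2 = 0,  σ² = 2/2 − (0)² = 1
Independent increments: Var[X_6] = 6·σ² = 6·(1) = 6


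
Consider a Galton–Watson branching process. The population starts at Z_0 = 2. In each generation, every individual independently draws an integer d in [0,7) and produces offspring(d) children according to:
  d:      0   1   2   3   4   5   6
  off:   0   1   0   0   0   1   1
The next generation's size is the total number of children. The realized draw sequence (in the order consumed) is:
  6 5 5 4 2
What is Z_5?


gen 0: Z_0=2, draws=[6, 5], offspring=[1, 1], Z_1=2
gen 1: Z_1=2, draws=[5, 4], offspring=[1, 0], Z_2=1
gen 2: Z_2=1, draws=[2], offspring=[0], Z_3=0
gen 3: Z_3=0, draws=[], offspring=[], Z_4=0
gen 4: Z_4=0, draws=[], offspring=[], Z_5=0

0


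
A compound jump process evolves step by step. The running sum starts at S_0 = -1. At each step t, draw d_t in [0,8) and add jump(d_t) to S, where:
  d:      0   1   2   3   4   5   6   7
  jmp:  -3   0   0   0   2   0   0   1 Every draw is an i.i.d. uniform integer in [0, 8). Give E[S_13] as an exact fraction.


-1

Outcome values over d=0..7: [-3, 0, 0, 0, 2, 0, 0, 1]
Σy = 0, Σy² = 14, M = 8
μ = 0/8 = 0,  σ² = 14/8 − (0)² = 7/4
E[S_13] = -1 + 13·(0) = -1


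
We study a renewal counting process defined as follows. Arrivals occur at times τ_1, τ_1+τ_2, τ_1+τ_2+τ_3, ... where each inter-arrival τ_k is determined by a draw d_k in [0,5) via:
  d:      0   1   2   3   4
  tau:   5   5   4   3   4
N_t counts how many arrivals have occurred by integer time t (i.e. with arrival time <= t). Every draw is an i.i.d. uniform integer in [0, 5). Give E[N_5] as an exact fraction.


1

Inter-arrival values over d=0..4: [5, 5, 4, 3, 4]
Each d has probability 1/5, so the pmf of τ is: f(3) = 1/5, f(4) = 2/5, f(5) = 2/5
Renewal equation for m(n) = E[N_n]: condition on τ_1 = k (if k <= n, one arrival plus a fresh copy on the remaining n−k steps): m(n) = F(n) + Σ_{k<=n} f(k)·m(n−k), where F(n) = P(τ <= n) and m(0) = 0
m(1) = F(1) = 0
m(2) = F(2) = 0
m(3) = F(3) = 1/5
m(4) = F(4) = 3/5
m(5) = F(5) = 1
E[N_5] = m(5) = 1


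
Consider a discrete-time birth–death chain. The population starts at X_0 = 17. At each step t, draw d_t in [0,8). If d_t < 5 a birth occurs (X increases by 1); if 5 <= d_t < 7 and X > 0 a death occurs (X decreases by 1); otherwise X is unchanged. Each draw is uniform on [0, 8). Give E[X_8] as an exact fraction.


20

X can drop by at most 1 per step and X_0 = 17 > T = 8, so X_t >= 17 − t >= 9 > 0 for every t <= 8: the floor at 0 (the 'and X > 0' condition) never binds. Hence X_8 = X_0 + Σ_{t<8} Y_t with i.i.d. increments Y_t = y(d_t) ∈ {+1, −1, 0}.
Outcome values over d=0..7: [1, 1, 1, 1, 1, -1, -1, 0]
Σy = 3, Σy² = 7, M = 8
μ = 3/8 = 3/8,  σ² = 7/8 − (3/8)² = 47/64
E[X_8] = 17 + 8·(3/8) = 20


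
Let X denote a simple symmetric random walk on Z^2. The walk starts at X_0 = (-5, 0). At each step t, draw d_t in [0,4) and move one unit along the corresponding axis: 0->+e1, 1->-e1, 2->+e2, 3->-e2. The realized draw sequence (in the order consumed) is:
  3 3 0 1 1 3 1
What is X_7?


t=0: X=(-5, 0), d=3 → -e2, X_1=(-5, -1)
t=1: X=(-5, -1), d=3 → -e2, X_2=(-5, -2)
t=2: X=(-5, -2), d=0 → +e1, X_3=(-4, -2)
t=3: X=(-4, -2), d=1 → -e1, X_4=(-5, -2)
t=4: X=(-5, -2), d=1 → -e1, X_5=(-6, -2)
t=5: X=(-6, -2), d=3 → -e2, X_6=(-6, -3)
t=6: X=(-6, -3), d=1 → -e1, X_7=(-7, -3)

(-7, -3)


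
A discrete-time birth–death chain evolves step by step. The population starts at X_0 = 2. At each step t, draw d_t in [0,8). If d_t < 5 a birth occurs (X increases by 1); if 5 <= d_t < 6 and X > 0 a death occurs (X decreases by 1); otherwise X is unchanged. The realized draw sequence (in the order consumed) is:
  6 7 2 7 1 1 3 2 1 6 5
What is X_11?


7

t=0: X=2, d=6 → hold, X_1=2
t=1: X=2, d=7 → hold, X_2=2
t=2: X=2, d=2 → birth, X_3=3
t=3: X=3, d=7 → hold, X_4=3
t=4: X=3, d=1 → birth, X_5=4
t=5: X=4, d=1 → birth, X_6=5
t=6: X=5, d=3 → birth, X_7=6
t=7: X=6, d=2 → birth, X_8=7
t=8: X=7, d=1 → birth, X_9=8
t=9: X=8, d=6 → hold, X_10=8
t=10: X=8, d=5 → death, X_11=7


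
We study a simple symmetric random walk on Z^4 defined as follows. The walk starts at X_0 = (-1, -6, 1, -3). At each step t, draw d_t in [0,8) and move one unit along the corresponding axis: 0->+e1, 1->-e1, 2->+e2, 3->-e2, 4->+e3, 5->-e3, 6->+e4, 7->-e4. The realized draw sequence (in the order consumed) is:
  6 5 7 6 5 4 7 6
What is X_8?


(-1, -6, 0, -2)

t=0: X=(-1, -6, 1, -3), d=6 → +e4, X_1=(-1, -6, 1, -2)
t=1: X=(-1, -6, 1, -2), d=5 → -e3, X_2=(-1, -6, 0, -2)
t=2: X=(-1, -6, 0, -2), d=7 → -e4, X_3=(-1, -6, 0, -3)
t=3: X=(-1, -6, 0, -3), d=6 → +e4, X_4=(-1, -6, 0, -2)
t=4: X=(-1, -6, 0, -2), d=5 → -e3, X_5=(-1, -6, -1, -2)
t=5: X=(-1, -6, -1, -2), d=4 → +e3, X_6=(-1, -6, 0, -2)
t=6: X=(-1, -6, 0, -2), d=7 → -e4, X_7=(-1, -6, 0, -3)
t=7: X=(-1, -6, 0, -3), d=6 → +e4, X_8=(-1, -6, 0, -2)


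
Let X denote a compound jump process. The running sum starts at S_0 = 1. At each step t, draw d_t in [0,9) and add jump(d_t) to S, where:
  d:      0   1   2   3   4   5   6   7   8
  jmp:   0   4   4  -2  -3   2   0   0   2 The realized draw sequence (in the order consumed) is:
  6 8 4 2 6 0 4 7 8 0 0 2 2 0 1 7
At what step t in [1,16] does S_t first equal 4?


4

t=0: S=1, d=6, jump=0, S_1=1
t=1: S=1, d=8, jump=2, S_2=3
t=2: S=3, d=4, jump=-3, S_3=0
t=3: S=0, d=2, jump=4, S_4=4
t=4: S=4, d=6, jump=0, S_5=4
t=5: S=4, d=0, jump=0, S_6=4
t=6: S=4, d=4, jump=-3, S_7=1
t=7: S=1, d=7, jump=0, S_8=1
t=8: S=1, d=8, jump=2, S_9=3
t=9: S=3, d=0, jump=0, S_10=3
t=10: S=3, d=0, jump=0, S_11=3
t=11: S=3, d=2, jump=4, S_12=7
t=12: S=7, d=2, jump=4, S_13=11
t=13: S=11, d=0, jump=0, S_14=11
t=14: S=11, d=1, jump=4, S_15=15
t=15: S=15, d=7, jump=0, S_16=15


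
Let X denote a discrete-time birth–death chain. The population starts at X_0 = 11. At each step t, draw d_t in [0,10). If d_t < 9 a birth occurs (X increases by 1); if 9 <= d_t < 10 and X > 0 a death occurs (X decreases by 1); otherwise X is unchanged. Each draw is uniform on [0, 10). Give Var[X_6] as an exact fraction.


54/25

X can drop by at most 1 per step and X_0 = 11 > T = 6, so X_t >= 11 − t >= 5 > 0 for every t <= 6: the floor at 0 (the 'and X > 0' condition) never binds. Hence X_6 = X_0 + Σ_{t<6} Y_t with i.i.d. increments Y_t = y(d_t) ∈ {+1, −1, 0}.
Outcome values over d=0..9: [1, 1, 1, 1, 1, 1, 1, 1, 1, -1]
Σy = 8, Σy² = 10, M = 10
μ = 8/10 = 4/5,  σ² = 10/10 − (4/5)² = 9/25
Independent increments: Var[X_6] = 6·σ² = 6·(9/25) = 54/25


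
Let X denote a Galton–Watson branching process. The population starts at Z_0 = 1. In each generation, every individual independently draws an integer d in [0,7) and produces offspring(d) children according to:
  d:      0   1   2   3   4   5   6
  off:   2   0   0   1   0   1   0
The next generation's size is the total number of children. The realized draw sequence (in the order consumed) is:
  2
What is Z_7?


0

gen 0: Z_0=1, draws=[2], offspring=[0], Z_1=0
gen 1: Z_1=0, draws=[], offspring=[], Z_2=0
gen 2: Z_2=0, draws=[], offspring=[], Z_3=0
gen 3: Z_3=0, draws=[], offspring=[], Z_4=0
gen 4: Z_4=0, draws=[], offspring=[], Z_5=0
gen 5: Z_5=0, draws=[], offspring=[], Z_6=0
gen 6: Z_6=0, draws=[], offspring=[], Z_7=0


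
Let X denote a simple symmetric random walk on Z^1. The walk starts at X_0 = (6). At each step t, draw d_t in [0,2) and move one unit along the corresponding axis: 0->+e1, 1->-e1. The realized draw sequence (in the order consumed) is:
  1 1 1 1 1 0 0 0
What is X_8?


(4)

t=0: X=(6), d=1 → -e1, X_1=(5)
t=1: X=(5), d=1 → -e1, X_2=(4)
t=2: X=(4), d=1 → -e1, X_3=(3)
t=3: X=(3), d=1 → -e1, X_4=(2)
t=4: X=(2), d=1 → -e1, X_5=(1)
t=5: X=(1), d=0 → +e1, X_6=(2)
t=6: X=(2), d=0 → +e1, X_7=(3)
t=7: X=(3), d=0 → +e1, X_8=(4)


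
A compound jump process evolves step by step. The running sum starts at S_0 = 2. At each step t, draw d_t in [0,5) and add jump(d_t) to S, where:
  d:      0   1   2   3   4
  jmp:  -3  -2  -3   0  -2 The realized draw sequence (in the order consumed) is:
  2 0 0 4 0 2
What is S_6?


-15

t=0: S=2, d=2, jump=-3, S_1=-1
t=1: S=-1, d=0, jump=-3, S_2=-4
t=2: S=-4, d=0, jump=-3, S_3=-7
t=3: S=-7, d=4, jump=-2, S_4=-9
t=4: S=-9, d=0, jump=-3, S_5=-12
t=5: S=-12, d=2, jump=-3, S_6=-15


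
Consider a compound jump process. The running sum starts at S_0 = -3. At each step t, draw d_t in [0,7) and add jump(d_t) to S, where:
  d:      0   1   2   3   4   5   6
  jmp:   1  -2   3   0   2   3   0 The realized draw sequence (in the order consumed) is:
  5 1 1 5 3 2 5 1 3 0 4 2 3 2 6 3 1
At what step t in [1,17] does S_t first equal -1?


t=0: S=-3, d=5, jump=3, S_1=0
t=1: S=0, d=1, jump=-2, S_2=-2
t=2: S=-2, d=1, jump=-2, S_3=-4
t=3: S=-4, d=5, jump=3, S_4=-1
t=4: S=-1, d=3, jump=0, S_5=-1
t=5: S=-1, d=2, jump=3, S_6=2
t=6: S=2, d=5, jump=3, S_7=5
t=7: S=5, d=1, jump=-2, S_8=3
t=8: S=3, d=3, jump=0, S_9=3
t=9: S=3, d=0, jump=1, S_10=4
t=10: S=4, d=4, jump=2, S_11=6
t=11: S=6, d=2, jump=3, S_12=9
t=12: S=9, d=3, jump=0, S_13=9
t=13: S=9, d=2, jump=3, S_14=12
t=14: S=12, d=6, jump=0, S_15=12
t=15: S=12, d=3, jump=0, S_16=12
t=16: S=12, d=1, jump=-2, S_17=10

4


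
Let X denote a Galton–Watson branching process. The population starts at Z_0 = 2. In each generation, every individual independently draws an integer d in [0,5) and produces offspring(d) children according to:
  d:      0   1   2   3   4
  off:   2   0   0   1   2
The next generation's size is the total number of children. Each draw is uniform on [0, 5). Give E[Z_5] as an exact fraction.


2

Outcome values over d=0..4: [2, 0, 0, 1, 2]
Σy = 5, Σy² = 9, M = 5
μ = 5/5 = 1,  σ² = 9/5 − (1)² = 4/5
E[Z_0] = 2
E[Z_1] = 1·E[Z_0] = 2
E[Z_2] = 1·E[Z_1] = 2
E[Z_3] = 1·E[Z_2] = 2
E[Z_4] = 1·E[Z_3] = 2
E[Z_5] = 1·E[Z_4] = 2


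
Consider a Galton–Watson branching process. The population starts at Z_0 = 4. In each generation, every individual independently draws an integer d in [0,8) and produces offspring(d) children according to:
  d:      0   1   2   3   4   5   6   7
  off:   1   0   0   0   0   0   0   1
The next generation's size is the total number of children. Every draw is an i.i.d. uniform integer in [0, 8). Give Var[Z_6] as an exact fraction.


4095/4194304

Outcome values over d=0..7: [1, 0, 0, 0, 0, 0, 0, 1]
Σy = 2, Σy² = 2, M = 8
μ = 2/8 = 1/4,  σ² = 2/8 − (1/4)² = 3/16
V_0 = 0, E_0 = 4
V_1 = 3/16·E_0 + (1/4)²·V_0 = 3/4;  E_1 = 1
V_2 = 3/16·E_1 + (1/4)²·V_1 = 15/64;  E_2 = 1/4
V_3 = 3/16·E_2 + (1/4)²·V_2 = 63/1024;  E_3 = 1/16
V_4 = 3/16·E_3 + (1/4)²·V_3 = 255/16384;  E_4 = 1/64
V_5 = 3/16·E_4 + (1/4)²·V_4 = 1023/262144;  E_5 = 1/256
V_6 = 3/16·E_5 + (1/4)²·V_5 = 4095/4194304;  E_6 = 1/1024


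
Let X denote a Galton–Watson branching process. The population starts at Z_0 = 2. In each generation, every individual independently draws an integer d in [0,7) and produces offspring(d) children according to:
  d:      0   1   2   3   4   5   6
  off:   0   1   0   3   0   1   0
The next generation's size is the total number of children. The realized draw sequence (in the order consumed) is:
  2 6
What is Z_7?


0

gen 0: Z_0=2, draws=[2, 6], offspring=[0, 0], Z_1=0
gen 1: Z_1=0, draws=[], offspring=[], Z_2=0
gen 2: Z_2=0, draws=[], offspring=[], Z_3=0
gen 3: Z_3=0, draws=[], offspring=[], Z_4=0
gen 4: Z_4=0, draws=[], offspring=[], Z_5=0
gen 5: Z_5=0, draws=[], offspring=[], Z_6=0
gen 6: Z_6=0, draws=[], offspring=[], Z_7=0


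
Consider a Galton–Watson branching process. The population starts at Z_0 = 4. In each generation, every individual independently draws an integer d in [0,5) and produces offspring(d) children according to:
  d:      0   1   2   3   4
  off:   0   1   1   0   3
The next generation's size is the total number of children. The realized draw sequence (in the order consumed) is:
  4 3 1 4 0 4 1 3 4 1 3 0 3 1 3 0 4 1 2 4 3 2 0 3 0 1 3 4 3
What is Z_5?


gen 0: Z_0=4, draws=[4, 3, 1, 4], offspring=[3, 0, 1, 3], Z_1=7
gen 1: Z_1=7, draws=[0, 4, 1, 3, 4, 1, 3], offspring=[0, 3, 1, 0, 3, 1, 0], Z_2=8
gen 2: Z_2=8, draws=[0, 3, 1, 3, 0, 4, 1, 2], offspring=[0, 0, 1, 0, 0, 3, 1, 1], Z_3=6
gen 3: Z_3=6, draws=[4, 3, 2, 0, 3, 0], offspring=[3, 0, 1, 0, 0, 0], Z_4=4
gen 4: Z_4=4, draws=[1, 3, 4, 3], offspring=[1, 0, 3, 0], Z_5=4

4
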